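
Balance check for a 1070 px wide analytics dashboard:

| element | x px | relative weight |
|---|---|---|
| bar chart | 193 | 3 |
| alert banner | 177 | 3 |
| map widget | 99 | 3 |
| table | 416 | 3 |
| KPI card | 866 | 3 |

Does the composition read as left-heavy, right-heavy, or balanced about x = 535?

left-heavy

Weights sum to 3 + 3 + 3 + 3 + 3 = 15.
Σw·x = 3·193 + 3·177 + 3·99 + 3·416 + 3·866 = 5253, so x̄ = 5253/15 ≈ 350.20.
350.2 vs midline 535 → left-heavy.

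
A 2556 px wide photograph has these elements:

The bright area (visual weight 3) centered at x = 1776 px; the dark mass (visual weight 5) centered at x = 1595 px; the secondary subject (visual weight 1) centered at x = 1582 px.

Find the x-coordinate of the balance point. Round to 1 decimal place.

Total weight = 3 + 5 + 1 = 9.
Σw·x = 3·1776 + 5·1595 + 1·1582 = 14885, so x̄ = 14885/9 ≈ 1653.89.

x ≈ 1653.9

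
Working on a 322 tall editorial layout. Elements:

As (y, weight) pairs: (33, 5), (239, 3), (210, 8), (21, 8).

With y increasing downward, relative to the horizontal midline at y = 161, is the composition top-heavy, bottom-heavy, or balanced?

Weights sum to 5 + 3 + 8 + 8 = 24.
Σw·y = 5·33 + 3·239 + 8·210 + 8·21 = 2730, so ȳ = 2730/24 ≈ 113.75.
113.8 lies above (smaller y than) the midline 161, so the layout is top-heavy.

top-heavy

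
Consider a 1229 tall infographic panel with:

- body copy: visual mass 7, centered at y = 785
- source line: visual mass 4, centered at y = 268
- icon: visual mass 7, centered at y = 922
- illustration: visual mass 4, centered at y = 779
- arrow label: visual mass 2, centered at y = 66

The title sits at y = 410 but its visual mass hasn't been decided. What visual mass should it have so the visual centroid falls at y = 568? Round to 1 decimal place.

w ≈ 16.7

Known weights sum to 7 + 4 + 7 + 4 + 2 = 24; their moment is 7·785 + 4·268 + 7·922 + 4·779 + 2·66 = 16269.
For the centroid to hit 568: (16269 + w·410) / (24 + w) = 568.
So w = (568·24 − 16269)/(410 − 568) = -2637/-158 ≈ 16.69.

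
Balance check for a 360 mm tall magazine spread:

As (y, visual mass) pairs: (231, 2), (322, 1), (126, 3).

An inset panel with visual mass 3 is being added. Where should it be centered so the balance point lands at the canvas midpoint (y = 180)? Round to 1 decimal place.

y ≈ 152.7

New total weight: (2 + 1 + 3) + 3 = 9.
y: need Σw·y = 9·180 = 1620. Existing = 2·231 + 1·322 + 3·126 = 1162. Remainder 458 / 3 ≈ 152.67.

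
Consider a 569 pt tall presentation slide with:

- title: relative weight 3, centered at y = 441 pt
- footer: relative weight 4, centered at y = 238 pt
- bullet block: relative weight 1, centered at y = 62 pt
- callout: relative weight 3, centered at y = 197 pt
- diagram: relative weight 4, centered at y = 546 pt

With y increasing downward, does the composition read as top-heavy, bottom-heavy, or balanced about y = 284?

Weights sum to 3 + 4 + 1 + 3 + 4 = 15.
Σw·y = 3·441 + 4·238 + 1·62 + 3·197 + 4·546 = 5112, so ȳ = 5112/15 ≈ 340.80.
Since 340.8 is below (larger y than) 284, the composition reads bottom-heavy.

bottom-heavy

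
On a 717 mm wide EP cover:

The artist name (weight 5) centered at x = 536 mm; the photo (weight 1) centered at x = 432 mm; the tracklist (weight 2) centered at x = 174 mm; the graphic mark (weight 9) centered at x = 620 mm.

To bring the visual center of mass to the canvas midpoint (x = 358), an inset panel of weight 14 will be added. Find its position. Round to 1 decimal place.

New total weight: (5 + 1 + 2 + 9) + 14 = 31.
x: target moment 31×358 = 11098; current 5·536 + 1·432 + 2·174 + 9·620 = 9040; the inset panel supplies 2058, so x = 2058/14 ≈ 147.00.

x ≈ 147.0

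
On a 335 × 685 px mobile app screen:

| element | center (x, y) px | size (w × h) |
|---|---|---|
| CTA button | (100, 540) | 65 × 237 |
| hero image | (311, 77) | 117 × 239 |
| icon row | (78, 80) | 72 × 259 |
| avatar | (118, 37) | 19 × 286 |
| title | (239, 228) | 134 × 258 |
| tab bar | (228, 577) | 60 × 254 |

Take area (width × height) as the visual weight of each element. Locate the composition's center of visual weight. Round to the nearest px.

(205, 246)

Areas: CTA button 65·237 = 15405, hero image 117·239 = 27963, icon row 72·259 = 18648, avatar 19·286 = 5434, title 134·258 = 34572, tab bar 60·254 = 15240. Total weight = 117262.
Σw·x = 24070177; x̄ = 24070177/117262 ≈ 205.27.
Σw·y = 28840645; ȳ = 28840645/117262 ≈ 245.95.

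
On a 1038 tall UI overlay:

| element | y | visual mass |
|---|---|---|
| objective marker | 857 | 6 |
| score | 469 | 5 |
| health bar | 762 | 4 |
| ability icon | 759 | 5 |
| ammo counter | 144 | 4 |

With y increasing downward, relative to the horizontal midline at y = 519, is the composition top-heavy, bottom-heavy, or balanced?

Weights sum to 6 + 5 + 4 + 5 + 4 = 24.
y: (6·857 + 5·469 + 4·762 + 5·759 + 4·144) / 24 = 14906 / 24 ≈ 621.08
621.1 lies below (larger y than) the midline 519, so the layout is bottom-heavy.

bottom-heavy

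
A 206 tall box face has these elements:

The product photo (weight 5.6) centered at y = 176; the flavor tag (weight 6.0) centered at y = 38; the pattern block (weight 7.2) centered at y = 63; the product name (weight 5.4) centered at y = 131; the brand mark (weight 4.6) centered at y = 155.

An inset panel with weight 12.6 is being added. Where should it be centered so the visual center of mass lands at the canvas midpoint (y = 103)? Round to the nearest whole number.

With the inset panel, Σw becomes 5.6 + 6.0 + 7.2 + 5.4 + 4.6 + 12.6 = 41.4.
Along y: (3087.6 + 12.6·y) / 41.4 = 103 (existing moment 5.6·176 + 6.0·38 + 7.2·63 + 5.4·131 + 4.6·155 = 3087.6) ⇒ y = (4264.2 − 3087.6) / 12.6 ≈ 93.38.

y ≈ 93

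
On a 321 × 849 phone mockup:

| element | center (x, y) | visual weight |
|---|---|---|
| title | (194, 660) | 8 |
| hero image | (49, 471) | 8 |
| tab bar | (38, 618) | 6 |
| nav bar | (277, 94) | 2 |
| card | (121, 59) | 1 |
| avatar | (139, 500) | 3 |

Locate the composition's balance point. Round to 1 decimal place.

Weights sum to 8 + 8 + 6 + 2 + 1 + 3 = 28.
x: moment 3264 / weight 28 ≈ 116.57
Σw·y = 14503; ȳ = 14503/28 ≈ 517.96.

(116.6, 518.0)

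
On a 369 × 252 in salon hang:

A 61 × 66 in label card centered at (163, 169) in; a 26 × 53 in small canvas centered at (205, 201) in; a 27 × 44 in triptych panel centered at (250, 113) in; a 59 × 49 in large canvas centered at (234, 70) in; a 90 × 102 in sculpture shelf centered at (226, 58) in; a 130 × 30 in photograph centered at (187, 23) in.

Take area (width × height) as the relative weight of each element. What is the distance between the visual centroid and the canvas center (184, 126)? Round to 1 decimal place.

Areas → weights: label card 61·66 = 4026, small canvas 26·53 = 1378, triptych panel 27·44 = 1188, large canvas 59·49 = 2891, sculpture shelf 90·102 = 9180, photograph 130·30 = 3900; Σw = 22563.
Σw·x = 4716202; x̄ = 4716202/22563 ≈ 209.02.
Σw·y = 1916126; ȳ = 1916126/22563 ≈ 84.92.
From (184, 126): dx = 25.02, dy = -41.08, so the distance is √(dx²+dy²) ≈ 48.10.

≈ 48.1 in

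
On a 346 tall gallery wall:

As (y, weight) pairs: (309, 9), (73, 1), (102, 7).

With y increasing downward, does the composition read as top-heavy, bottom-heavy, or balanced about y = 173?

Weights sum to 9 + 1 + 7 = 17.
y-moment: 9·309 + 1·73 + 7·102 = 3568; centroid 3568/17 ≈ 209.88.
209.9 vs midline 173 → bottom-heavy.

bottom-heavy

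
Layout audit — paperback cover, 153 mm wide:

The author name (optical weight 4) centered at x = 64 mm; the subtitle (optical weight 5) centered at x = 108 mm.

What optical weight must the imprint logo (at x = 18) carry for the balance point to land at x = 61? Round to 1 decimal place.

w ≈ 5.7

Fixed elements: Σw = 4 + 5 = 9, Σw·x = 4·64 + 5·108 = 796.
Set Σw·x/Σw = 61: (796 + 18w) = 61·(9 + w).
So w = (61·9 − 796)/(18 − 61) = -247/-43 ≈ 5.74.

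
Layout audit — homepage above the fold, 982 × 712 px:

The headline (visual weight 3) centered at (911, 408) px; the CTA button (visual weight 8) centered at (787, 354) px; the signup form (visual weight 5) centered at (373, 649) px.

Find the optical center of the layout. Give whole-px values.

(681, 456)

Total weight = 3 + 8 + 5 = 16.
x-moment: 3·911 + 8·787 + 5·373 = 10894; centroid 10894/16 ≈ 680.88.
y-moment: 3·408 + 8·354 + 5·649 = 7301; centroid 7301/16 ≈ 456.31.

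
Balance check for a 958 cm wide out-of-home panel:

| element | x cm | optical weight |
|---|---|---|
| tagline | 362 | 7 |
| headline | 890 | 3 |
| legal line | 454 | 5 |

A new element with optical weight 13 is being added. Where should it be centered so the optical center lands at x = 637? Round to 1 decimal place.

After adding the new element, total weight = 7 + 3 + 5 + 13 = 28.
x: target moment 28×637 = 17836; current 7·362 + 3·890 + 5·454 = 7474; the new element supplies 10362, so x = 10362/13 ≈ 797.08.

x ≈ 797.1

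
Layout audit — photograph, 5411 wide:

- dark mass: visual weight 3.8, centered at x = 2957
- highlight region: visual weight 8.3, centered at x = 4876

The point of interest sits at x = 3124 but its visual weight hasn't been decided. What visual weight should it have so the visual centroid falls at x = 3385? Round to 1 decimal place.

Known weights sum to 3.8 + 8.3 = 12.1; their moment is 3.8·2957 + 8.3·4876 = 51707.4.
Set Σw·x/Σw = 3385: (51707.4 + 3124w) = 3385·(12.1 + w).
Rearranging, w·(3124 − 3385) = 3385·12.1 − 51707.4 = -10748.9, so w ≈ -10748.9/-261 = 41.18.

w ≈ 41.2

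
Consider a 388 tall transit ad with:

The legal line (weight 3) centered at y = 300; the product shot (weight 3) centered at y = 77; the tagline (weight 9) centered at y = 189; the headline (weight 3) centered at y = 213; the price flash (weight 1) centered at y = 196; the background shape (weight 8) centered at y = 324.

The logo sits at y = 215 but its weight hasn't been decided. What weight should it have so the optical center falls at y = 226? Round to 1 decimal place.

w ≈ 14.3

Existing Σw = 27 (3 + 3 + 9 + 3 + 1 + 8); existing moment 3·300 + 3·77 + 9·189 + 3·213 + 1·196 + 8·324 = 6259.
For the centroid to hit 226: (6259 + w·215) / (27 + w) = 226.
Rearranging, w·(215 − 226) = 226·27 − 6259 = -157, so w ≈ -157/-11 = 14.27.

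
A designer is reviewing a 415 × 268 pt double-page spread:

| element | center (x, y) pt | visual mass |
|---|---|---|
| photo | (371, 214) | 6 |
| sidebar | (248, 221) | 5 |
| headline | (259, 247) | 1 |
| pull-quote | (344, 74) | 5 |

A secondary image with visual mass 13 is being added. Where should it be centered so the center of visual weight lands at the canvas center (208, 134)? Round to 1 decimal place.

(61.2, 78.0)

With the secondary image, Σw becomes 6 + 5 + 1 + 5 + 13 = 30.
Along x: (5445 + 13·x) / 30 = 208 (existing moment 6·371 + 5·248 + 1·259 + 5·344 = 5445) ⇒ x = (6240 − 5445) / 13 ≈ 61.15.
Along y: (3006 + 13·y) / 30 = 134 (existing moment 6·214 + 5·221 + 1·247 + 5·74 = 3006) ⇒ y = (4020 − 3006) / 13 ≈ 78.00.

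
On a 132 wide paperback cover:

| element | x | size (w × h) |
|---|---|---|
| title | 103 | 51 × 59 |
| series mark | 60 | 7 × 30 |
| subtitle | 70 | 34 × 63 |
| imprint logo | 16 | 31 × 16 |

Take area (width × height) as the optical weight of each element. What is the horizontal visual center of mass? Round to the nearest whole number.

x ≈ 82

Taking area as weight: title 51·59 = 3009, series mark 7·30 = 210, subtitle 34·63 = 2142, imprint logo 31·16 = 496. Sum 5857.
Σw·x = 3009·103 + 210·60 + 2142·70 + 496·16 = 480403, so x̄ = 480403/5857 ≈ 82.02.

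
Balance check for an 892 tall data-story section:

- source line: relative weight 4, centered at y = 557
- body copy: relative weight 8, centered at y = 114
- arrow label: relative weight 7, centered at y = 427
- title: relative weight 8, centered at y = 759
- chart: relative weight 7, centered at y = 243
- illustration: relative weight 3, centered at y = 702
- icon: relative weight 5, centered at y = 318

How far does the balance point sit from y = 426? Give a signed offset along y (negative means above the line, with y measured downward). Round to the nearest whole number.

Weights sum to 4 + 8 + 7 + 8 + 7 + 3 + 5 = 42.
y-moment: 4·557 + 8·114 + 7·427 + 8·759 + 7·243 + 3·702 + 5·318 = 17598; centroid 17598/42 ≈ 419.00.
Difference: 419.00 − 426 ≈ -7.00.

≈ -7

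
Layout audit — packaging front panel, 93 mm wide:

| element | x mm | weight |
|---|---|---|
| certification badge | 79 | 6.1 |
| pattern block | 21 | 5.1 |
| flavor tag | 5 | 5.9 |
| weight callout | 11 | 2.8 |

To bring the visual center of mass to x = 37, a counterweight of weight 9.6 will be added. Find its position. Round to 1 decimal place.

x ≈ 46.1

After adding the counterweight, total weight = 6.1 + 5.1 + 5.9 + 2.8 + 9.6 = 29.5.
x: need Σw·x = 29.5·37 = 1091.5. Existing = 6.1·79 + 5.1·21 + 5.9·5 + 2.8·11 = 649.3. Remainder 442.2 / 9.6 ≈ 46.06.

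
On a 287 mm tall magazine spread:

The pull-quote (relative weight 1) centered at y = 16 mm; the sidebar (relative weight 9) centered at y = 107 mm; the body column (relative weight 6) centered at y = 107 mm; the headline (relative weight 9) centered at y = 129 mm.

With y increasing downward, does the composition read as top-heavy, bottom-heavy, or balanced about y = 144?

Weights sum to 1 + 9 + 6 + 9 = 25.
y-moment: 1·16 + 9·107 + 6·107 + 9·129 = 2782; centroid 2782/25 ≈ 111.28.
111.3 lies above (smaller y than) the midline 144, so the layout is top-heavy.

top-heavy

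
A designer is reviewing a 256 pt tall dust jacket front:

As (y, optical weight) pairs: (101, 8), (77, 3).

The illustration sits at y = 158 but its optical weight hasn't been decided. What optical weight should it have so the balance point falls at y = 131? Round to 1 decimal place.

w ≈ 14.9

Fixed elements: Σw = 8 + 3 = 11, Σw·y = 8·101 + 3·77 = 1039.
For the centroid to hit 131: (1039 + w·158) / (11 + w) = 131.
Rearranging, w·(158 − 131) = 131·11 − 1039 = 402, so w ≈ 402/27 = 14.89.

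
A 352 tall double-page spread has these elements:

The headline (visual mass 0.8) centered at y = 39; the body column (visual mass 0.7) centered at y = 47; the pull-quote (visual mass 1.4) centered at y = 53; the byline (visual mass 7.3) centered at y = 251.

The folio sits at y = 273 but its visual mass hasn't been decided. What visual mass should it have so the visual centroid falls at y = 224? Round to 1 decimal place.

w ≈ 6.4

Fixed elements: Σw = 0.8 + 0.7 + 1.4 + 7.3 = 10.2, Σw·y = 0.8·39 + 0.7·47 + 1.4·53 + 7.3·251 = 1970.6.
For the centroid to hit 224: (1970.6 + w·273) / (10.2 + w) = 224.
Solving: w = (224·10.2 − 1970.6) / (273 − 224) = 314.2 / 49 ≈ 6.41.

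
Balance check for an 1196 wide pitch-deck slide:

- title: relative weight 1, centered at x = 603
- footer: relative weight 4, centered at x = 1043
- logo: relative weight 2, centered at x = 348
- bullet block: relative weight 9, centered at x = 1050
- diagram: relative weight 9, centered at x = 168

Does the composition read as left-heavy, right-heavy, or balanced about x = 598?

Weights sum to 1 + 4 + 2 + 9 + 9 = 25.
x-moment: 1·603 + 4·1043 + 2·348 + 9·1050 + 9·168 = 16433; centroid 16433/25 ≈ 657.32.
657.3 vs midline 598 → right-heavy.

right-heavy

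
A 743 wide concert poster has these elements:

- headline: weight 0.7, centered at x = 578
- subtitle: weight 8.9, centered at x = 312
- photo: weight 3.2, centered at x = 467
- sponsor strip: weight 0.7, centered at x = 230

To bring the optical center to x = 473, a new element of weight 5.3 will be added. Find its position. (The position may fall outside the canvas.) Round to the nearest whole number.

x ≈ 765

With the new element, Σw becomes 0.7 + 8.9 + 3.2 + 0.7 + 5.3 = 18.8.
x: target moment 18.8×473 = 8892.4; current 0.7·578 + 8.9·312 + 3.2·467 + 0.7·230 = 4836.8; the new element supplies 4055.6, so x = 4055.6/5.3 ≈ 765.21.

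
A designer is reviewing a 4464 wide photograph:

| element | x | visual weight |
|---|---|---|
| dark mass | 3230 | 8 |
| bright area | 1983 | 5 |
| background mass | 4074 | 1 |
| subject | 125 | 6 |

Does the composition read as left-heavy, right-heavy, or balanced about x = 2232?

Σw = 8 + 5 + 1 + 6 = 20.
Σw·x = 8·3230 + 5·1983 + 1·4074 + 6·125 = 40579, so x̄ = 40579/20 ≈ 2028.95.
2029.0 lies left of the midline 2232, so the layout is left-heavy.

left-heavy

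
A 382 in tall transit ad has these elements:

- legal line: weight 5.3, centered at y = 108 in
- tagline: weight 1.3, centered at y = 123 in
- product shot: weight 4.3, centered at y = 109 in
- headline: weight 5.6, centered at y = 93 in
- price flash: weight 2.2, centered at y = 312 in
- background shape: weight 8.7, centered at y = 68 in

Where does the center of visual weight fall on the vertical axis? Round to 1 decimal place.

Σw = 5.3 + 1.3 + 4.3 + 5.6 + 2.2 + 8.7 = 27.4.
y: (5.3·108 + 1.3·123 + 4.3·109 + 5.6·93 + 2.2·312 + 8.7·68) / 27.4 = 2999.8 / 27.4 ≈ 109.48

y ≈ 109.5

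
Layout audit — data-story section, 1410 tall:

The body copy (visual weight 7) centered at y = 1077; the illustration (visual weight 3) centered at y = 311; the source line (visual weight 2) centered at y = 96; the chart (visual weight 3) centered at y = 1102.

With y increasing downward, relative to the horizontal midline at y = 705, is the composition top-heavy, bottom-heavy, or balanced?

Weights sum to 7 + 3 + 2 + 3 = 15.
y: (7·1077 + 3·311 + 2·96 + 3·1102) / 15 = 11970 / 15 ≈ 798.00
798.0 lies below (larger y than) the midline 705, so the layout is bottom-heavy.

bottom-heavy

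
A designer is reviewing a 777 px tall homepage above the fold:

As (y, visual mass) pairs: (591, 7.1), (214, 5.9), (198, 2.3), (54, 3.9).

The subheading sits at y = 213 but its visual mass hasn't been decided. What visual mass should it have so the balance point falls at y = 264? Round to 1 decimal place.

w ≈ 20.7

Existing Σw = 19.2 (7.1 + 5.9 + 2.3 + 3.9); existing moment 7.1·591 + 5.9·214 + 2.3·198 + 3.9·54 = 6124.7.
Set Σw·y/Σw = 264: (6124.7 + 213w) = 264·(19.2 + w).
Rearranging, w·(213 − 264) = 264·19.2 − 6124.7 = -1055.9, so w ≈ -1055.9/-51 = 20.70.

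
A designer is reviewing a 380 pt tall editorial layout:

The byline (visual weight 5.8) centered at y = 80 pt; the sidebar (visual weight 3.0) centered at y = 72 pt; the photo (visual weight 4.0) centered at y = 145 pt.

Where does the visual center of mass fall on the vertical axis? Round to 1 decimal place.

y ≈ 98.4

Total weight = 5.8 + 3.0 + 4.0 = 12.8.
y-moment: 5.8·80 + 3.0·72 + 4.0·145 = 1260.0; centroid 1260.0/12.8 ≈ 98.44.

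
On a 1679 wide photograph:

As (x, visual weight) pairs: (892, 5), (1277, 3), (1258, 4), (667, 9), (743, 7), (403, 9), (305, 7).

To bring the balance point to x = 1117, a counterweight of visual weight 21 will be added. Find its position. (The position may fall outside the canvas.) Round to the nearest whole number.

With the counterweight, Σw becomes 5 + 3 + 4 + 9 + 7 + 9 + 7 + 21 = 65.
x: target moment 65×1117 = 72605; current 5·892 + 3·1277 + 4·1258 + 9·667 + 7·743 + 9·403 + 7·305 = 30289; the counterweight supplies 42316, so x = 42316/21 ≈ 2015.05.

x ≈ 2015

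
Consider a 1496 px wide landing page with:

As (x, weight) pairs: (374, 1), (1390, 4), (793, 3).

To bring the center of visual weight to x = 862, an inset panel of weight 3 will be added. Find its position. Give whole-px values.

x ≈ 390

With the inset panel, Σw becomes 1 + 4 + 3 + 3 = 11.
Along x: (8313 + 3·x) / 11 = 862 (existing moment 1·374 + 4·1390 + 3·793 = 8313) ⇒ x = (9482 − 8313) / 3 ≈ 389.67.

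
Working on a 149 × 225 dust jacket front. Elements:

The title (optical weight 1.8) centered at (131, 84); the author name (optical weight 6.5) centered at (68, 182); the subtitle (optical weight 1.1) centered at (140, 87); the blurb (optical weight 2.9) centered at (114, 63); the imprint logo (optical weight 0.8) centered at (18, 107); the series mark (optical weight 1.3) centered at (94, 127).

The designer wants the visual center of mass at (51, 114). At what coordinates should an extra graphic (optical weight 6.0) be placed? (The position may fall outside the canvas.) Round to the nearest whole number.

(-43, 77)

New total weight: (1.8 + 6.5 + 1.1 + 2.9 + 0.8 + 1.3) + 6.0 = 20.4.
Along x: (1299.0 + 6.0·x) / 20.4 = 51 (existing moment 1.8·131 + 6.5·68 + 1.1·140 + 2.9·114 + 0.8·18 + 1.3·94 = 1299.0) ⇒ x = (1040.4 − 1299.0) / 6.0 ≈ -43.10.
Along y: (1863.3 + 6.0·y) / 20.4 = 114 (existing moment 1.8·84 + 6.5·182 + 1.1·87 + 2.9·63 + 0.8·107 + 1.3·127 = 1863.3) ⇒ y = (2325.6 − 1863.3) / 6.0 ≈ 77.05.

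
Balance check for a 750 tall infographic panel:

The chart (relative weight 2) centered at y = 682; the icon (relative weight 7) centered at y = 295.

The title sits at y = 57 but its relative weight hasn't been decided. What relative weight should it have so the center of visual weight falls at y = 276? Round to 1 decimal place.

Existing Σw = 9 (2 + 7); existing moment 2·682 + 7·295 = 3429.
For the centroid to hit 276: (3429 + w·57) / (9 + w) = 276.
So w = (276·9 − 3429)/(57 − 276) = -945/-219 ≈ 4.32.

w ≈ 4.3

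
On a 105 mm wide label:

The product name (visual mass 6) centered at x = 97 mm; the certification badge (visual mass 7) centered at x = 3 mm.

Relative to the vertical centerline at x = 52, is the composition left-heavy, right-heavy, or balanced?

left-heavy

Σw = 6 + 7 = 13.
x-moment: 6·97 + 7·3 = 603; centroid 603/13 ≈ 46.38.
Since 46.4 is left of 52, the composition reads left-heavy.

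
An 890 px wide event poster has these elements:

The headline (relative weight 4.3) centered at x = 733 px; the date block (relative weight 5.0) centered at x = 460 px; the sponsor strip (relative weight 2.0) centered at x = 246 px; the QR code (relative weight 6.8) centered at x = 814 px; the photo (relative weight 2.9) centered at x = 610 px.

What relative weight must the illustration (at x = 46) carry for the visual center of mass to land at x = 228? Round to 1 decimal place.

Existing Σw = 21.0 (4.3 + 5.0 + 2.0 + 6.8 + 2.9); existing moment 4.3·733 + 5.0·460 + 2.0·246 + 6.8·814 + 2.9·610 = 13248.1.
Balance at x = 228 requires (13248.1 + w·46) / (21.0 + w) = 228.
Solving: w = (228·21.0 − 13248.1) / (46 − 228) = -8460.1 / -182 ≈ 46.48.

w ≈ 46.5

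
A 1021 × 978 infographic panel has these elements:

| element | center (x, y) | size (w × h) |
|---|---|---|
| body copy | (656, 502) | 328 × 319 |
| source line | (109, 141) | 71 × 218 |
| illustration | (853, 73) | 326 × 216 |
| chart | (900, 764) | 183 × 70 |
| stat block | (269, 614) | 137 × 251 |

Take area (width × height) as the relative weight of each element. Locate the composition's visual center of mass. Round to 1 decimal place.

Areas → weights: body copy 328·319 = 104632, source line 71·218 = 15478, illustration 326·216 = 70416, chart 183·70 = 12810, stat block 137·251 = 34387; Σw = 237723.
Σw·x = 104632·656 + 15478·109 + 70416·853 + 12810·900 + 34387·269 = 151169645, so x̄ = 151169645/237723 ≈ 635.91.
Σw·y = 104632·502 + 15478·141 + 70416·73 + 12810·764 + 34387·614 = 90748488, so ȳ = 90748488/237723 ≈ 381.74.

(635.9, 381.7)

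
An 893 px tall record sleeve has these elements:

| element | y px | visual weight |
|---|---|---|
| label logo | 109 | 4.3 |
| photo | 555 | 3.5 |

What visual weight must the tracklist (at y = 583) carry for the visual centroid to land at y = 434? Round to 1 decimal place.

w ≈ 6.5

Fixed elements: Σw = 4.3 + 3.5 = 7.8, Σw·y = 4.3·109 + 3.5·555 = 2411.2.
Set Σw·y/Σw = 434: (2411.2 + 583w) = 434·(7.8 + w).
Solving: w = (434·7.8 − 2411.2) / (583 − 434) = 974.0 / 149 ≈ 6.54.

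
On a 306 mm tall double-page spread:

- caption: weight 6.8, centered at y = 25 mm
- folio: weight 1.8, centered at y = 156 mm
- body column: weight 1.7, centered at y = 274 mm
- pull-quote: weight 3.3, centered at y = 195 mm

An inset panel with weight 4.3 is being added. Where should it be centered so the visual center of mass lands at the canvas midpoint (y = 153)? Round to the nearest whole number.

y ≈ 274

After adding the inset panel, total weight = 6.8 + 1.8 + 1.7 + 3.3 + 4.3 = 17.9.
y: target moment 17.9×153 = 2738.7; current 6.8·25 + 1.8·156 + 1.7·274 + 3.3·195 = 1560.1; the inset panel supplies 1178.6, so y = 1178.6/4.3 ≈ 274.09.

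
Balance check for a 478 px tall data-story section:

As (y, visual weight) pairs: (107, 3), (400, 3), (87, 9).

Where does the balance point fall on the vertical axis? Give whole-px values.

Total weight = 3 + 3 + 9 = 15.
y-moment: 3·107 + 3·400 + 9·87 = 2304; centroid 2304/15 ≈ 153.60.

y ≈ 154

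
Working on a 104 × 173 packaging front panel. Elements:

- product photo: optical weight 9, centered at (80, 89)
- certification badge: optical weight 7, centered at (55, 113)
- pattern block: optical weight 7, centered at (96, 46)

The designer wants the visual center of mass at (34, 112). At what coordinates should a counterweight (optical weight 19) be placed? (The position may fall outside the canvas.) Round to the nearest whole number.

With the counterweight, Σw becomes 9 + 7 + 7 + 19 = 42.
x: target moment 42×34 = 1428; current 9·80 + 7·55 + 7·96 = 1777; the counterweight supplies -349, so x = -349/19 ≈ -18.37.
y: target moment 42×112 = 4704; current 9·89 + 7·113 + 7·46 = 1914; the counterweight supplies 2790, so y = 2790/19 ≈ 146.84.

(-18, 147)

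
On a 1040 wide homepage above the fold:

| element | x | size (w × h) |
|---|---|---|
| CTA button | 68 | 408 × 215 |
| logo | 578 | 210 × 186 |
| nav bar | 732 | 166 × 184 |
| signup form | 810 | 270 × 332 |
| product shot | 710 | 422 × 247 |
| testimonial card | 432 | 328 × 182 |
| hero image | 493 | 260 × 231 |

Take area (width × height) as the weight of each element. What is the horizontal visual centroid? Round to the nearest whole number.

Areas → weights: CTA button 408·215 = 87720, logo 210·186 = 39060, nav bar 166·184 = 30544, signup form 270·332 = 89640, product shot 422·247 = 104234, testimonial card 328·182 = 59696, hero image 260·231 = 60060; Σw = 470954.
Σw·x = 252912640; x̄ = 252912640/470954 ≈ 537.02.

x ≈ 537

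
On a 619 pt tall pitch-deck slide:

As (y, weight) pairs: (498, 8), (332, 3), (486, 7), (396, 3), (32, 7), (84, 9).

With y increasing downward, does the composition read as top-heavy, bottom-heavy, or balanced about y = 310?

Total weight = 8 + 3 + 7 + 3 + 7 + 9 = 37.
y-moment: 8·498 + 3·332 + 7·486 + 3·396 + 7·32 + 9·84 = 10550; centroid 10550/37 ≈ 285.14.
285.1 lies above (smaller y than) the midline 310, so the layout is top-heavy.

top-heavy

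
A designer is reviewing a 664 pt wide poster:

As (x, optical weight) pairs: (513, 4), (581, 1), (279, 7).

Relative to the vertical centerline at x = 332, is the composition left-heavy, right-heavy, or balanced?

Total weight = 4 + 1 + 7 = 12.
x-moment: 4·513 + 1·581 + 7·279 = 4586; centroid 4586/12 ≈ 382.17.
382.2 lies right of the midline 332, so the layout is right-heavy.

right-heavy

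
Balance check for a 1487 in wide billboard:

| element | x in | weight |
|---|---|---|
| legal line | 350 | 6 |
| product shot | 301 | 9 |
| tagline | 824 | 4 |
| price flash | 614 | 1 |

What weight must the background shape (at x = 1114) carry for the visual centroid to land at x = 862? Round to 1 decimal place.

w ≈ 33.8

Fixed elements: Σw = 6 + 9 + 4 + 1 = 20, Σw·x = 6·350 + 9·301 + 4·824 + 1·614 = 8719.
For the centroid to hit 862: (8719 + w·1114) / (20 + w) = 862.
Solving: w = (862·20 − 8719) / (1114 − 862) = 8521 / 252 ≈ 33.81.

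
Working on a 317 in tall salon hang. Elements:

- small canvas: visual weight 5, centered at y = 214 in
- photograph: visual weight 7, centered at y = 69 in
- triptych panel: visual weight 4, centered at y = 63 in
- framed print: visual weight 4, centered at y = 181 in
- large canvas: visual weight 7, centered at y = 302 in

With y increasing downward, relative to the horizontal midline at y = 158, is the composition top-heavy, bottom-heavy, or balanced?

bottom-heavy

Weights sum to 5 + 7 + 4 + 4 + 7 = 27.
y-moment: 5·214 + 7·69 + 4·63 + 4·181 + 7·302 = 4643; centroid 4643/27 ≈ 171.96.
172.0 lies below (larger y than) the midline 158, so the layout is bottom-heavy.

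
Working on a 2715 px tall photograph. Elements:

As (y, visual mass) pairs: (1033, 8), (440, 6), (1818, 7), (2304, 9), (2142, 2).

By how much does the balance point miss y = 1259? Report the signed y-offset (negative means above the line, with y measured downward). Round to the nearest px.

≈ 261 px

Weights sum to 8 + 6 + 7 + 9 + 2 = 32.
y-moment: 8·1033 + 6·440 + 7·1818 + 9·2304 + 2·2142 = 48650; centroid 48650/32 ≈ 1520.31.
Against y = 1259, that's 1520.31 − 1259 = 261.31.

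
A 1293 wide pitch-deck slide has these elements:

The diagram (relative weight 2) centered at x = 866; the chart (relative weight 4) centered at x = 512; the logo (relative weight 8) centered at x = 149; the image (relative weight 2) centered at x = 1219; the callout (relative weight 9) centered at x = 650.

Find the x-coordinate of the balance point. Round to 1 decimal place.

x ≈ 530.4

Σw = 2 + 4 + 8 + 2 + 9 = 25.
Σw·x = 2·866 + 4·512 + 8·149 + 2·1219 + 9·650 = 13260, so x̄ = 13260/25 ≈ 530.40.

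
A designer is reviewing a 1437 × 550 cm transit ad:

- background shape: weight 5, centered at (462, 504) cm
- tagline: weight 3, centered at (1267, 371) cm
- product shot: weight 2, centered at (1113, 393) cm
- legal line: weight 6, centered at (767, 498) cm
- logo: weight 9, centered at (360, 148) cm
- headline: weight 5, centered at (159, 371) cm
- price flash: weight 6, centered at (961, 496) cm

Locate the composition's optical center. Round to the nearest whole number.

(632, 377)

Weights sum to 5 + 3 + 2 + 6 + 9 + 5 + 6 = 36.
x: moment 22740 / weight 36 ≈ 631.67
Σw·y = 13570; ȳ = 13570/36 ≈ 376.94.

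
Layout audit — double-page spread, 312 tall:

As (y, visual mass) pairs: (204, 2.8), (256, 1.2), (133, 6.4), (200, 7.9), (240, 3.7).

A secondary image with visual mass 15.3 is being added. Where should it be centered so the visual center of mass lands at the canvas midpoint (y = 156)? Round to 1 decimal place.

y ≈ 106.0

New total weight: (2.8 + 1.2 + 6.4 + 7.9 + 3.7) + 15.3 = 37.3.
y: need Σw·y = 37.3·156 = 5818.8. Existing = 2.8·204 + 1.2·256 + 6.4·133 + 7.9·200 + 3.7·240 = 4197.6. Remainder 1621.2 / 15.3 ≈ 105.96.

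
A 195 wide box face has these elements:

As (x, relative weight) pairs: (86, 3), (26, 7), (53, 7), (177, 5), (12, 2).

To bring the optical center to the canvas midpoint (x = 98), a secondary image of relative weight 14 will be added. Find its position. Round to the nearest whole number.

x ≈ 143

After adding the secondary image, total weight = 3 + 7 + 7 + 5 + 2 + 14 = 38.
x: target moment 38×98 = 3724; current 3·86 + 7·26 + 7·53 + 5·177 + 2·12 = 1720; the secondary image supplies 2004, so x = 2004/14 ≈ 143.14.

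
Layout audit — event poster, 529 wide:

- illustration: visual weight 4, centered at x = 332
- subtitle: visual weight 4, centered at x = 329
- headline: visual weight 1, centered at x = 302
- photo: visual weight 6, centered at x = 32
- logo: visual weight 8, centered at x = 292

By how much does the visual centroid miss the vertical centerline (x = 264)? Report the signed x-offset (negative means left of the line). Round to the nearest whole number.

Σw = 4 + 4 + 1 + 6 + 8 = 23.
Σw·x = 4·332 + 4·329 + 1·302 + 6·32 + 8·292 = 5474, so x̄ = 5474/23 ≈ 238.00.
Against x = 264, that's 238.00 − 264 = -26.00.

≈ -26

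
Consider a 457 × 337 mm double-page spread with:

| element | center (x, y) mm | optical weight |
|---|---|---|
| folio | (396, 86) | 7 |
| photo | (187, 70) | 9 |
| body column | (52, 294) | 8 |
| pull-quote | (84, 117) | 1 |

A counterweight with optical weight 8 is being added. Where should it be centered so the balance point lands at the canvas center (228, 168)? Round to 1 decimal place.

(321.1, 230.4)

After adding the counterweight, total weight = 7 + 9 + 8 + 1 + 8 = 33.
Along x: (4955 + 8·x) / 33 = 228 (existing moment 7·396 + 9·187 + 8·52 + 1·84 = 4955) ⇒ x = (7524 − 4955) / 8 ≈ 321.12.
Along y: (3701 + 8·y) / 33 = 168 (existing moment 7·86 + 9·70 + 8·294 + 1·117 = 3701) ⇒ y = (5544 − 3701) / 8 ≈ 230.38.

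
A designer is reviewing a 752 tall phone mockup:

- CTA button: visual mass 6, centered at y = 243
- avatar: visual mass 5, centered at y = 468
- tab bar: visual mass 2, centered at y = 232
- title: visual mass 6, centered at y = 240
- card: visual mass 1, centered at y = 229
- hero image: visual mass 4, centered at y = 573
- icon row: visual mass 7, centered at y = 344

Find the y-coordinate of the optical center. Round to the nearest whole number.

Weights sum to 6 + 5 + 2 + 6 + 1 + 4 + 7 = 31.
y: (6·243 + 5·468 + 2·232 + 6·240 + 1·229 + 4·573 + 7·344) / 31 = 10631 / 31 ≈ 342.94

y ≈ 343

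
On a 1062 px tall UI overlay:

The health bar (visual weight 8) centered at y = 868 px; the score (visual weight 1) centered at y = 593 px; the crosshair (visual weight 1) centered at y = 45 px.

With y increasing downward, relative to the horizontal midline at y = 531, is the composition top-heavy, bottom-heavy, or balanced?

bottom-heavy

Weights sum to 8 + 1 + 1 = 10.
y-moment: 8·868 + 1·593 + 1·45 = 7582; centroid 7582/10 ≈ 758.20.
758.2 lies below (larger y than) the midline 531, so the layout is bottom-heavy.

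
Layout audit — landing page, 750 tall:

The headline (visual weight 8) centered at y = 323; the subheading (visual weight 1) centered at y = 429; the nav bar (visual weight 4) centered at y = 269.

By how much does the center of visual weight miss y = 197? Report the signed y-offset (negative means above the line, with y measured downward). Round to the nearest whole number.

≈ 118

Σw = 8 + 1 + 4 = 13.
Σw·y = 8·323 + 1·429 + 4·269 = 4089, so ȳ = 4089/13 ≈ 314.54.
Offset from y = 197: 314.54 − 197 ≈ 117.54.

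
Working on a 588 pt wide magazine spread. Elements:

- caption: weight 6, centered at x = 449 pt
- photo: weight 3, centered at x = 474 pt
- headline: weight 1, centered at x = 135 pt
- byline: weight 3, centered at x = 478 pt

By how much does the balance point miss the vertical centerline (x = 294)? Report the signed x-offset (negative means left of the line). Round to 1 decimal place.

Total weight = 6 + 3 + 1 + 3 = 13.
x-moment: 6·449 + 3·474 + 1·135 + 3·478 = 5685; centroid 5685/13 ≈ 437.31.
Difference: 437.31 − 294 ≈ 143.31.

≈ 143.3 pt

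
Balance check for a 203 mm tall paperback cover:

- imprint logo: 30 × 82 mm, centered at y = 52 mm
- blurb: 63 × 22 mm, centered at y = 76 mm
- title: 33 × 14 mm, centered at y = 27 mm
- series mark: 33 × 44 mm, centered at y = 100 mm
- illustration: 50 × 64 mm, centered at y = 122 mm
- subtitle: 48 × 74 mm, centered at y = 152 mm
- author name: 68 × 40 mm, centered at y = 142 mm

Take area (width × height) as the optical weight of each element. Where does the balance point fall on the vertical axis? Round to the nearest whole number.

Areas → weights: imprint logo 30·82 = 2460, blurb 63·22 = 1386, title 33·14 = 462, series mark 33·44 = 1452, illustration 50·64 = 3200, subtitle 48·74 = 3552, author name 68·40 = 2720; Σw = 15232.
y: moment 1707474 / weight 15232 ≈ 112.10

y ≈ 112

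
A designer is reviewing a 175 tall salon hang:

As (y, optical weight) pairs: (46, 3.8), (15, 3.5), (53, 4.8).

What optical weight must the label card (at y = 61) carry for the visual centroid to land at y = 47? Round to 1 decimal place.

w ≈ 6.2

Known weights sum to 3.8 + 3.5 + 4.8 = 12.1; their moment is 3.8·46 + 3.5·15 + 4.8·53 = 481.7.
Balance at y = 47 requires (481.7 + w·61) / (12.1 + w) = 47.
Rearranging, w·(61 − 47) = 47·12.1 − 481.7 = 87.0, so w ≈ 87.0/14 = 6.21.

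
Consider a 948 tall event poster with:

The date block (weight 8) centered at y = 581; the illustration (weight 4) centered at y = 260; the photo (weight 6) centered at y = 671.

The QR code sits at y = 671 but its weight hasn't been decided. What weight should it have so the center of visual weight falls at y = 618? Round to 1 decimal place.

Known weights sum to 8 + 4 + 6 = 18; their moment is 8·581 + 4·260 + 6·671 = 9714.
Balance at y = 618 requires (9714 + w·671) / (18 + w) = 618.
So w = (618·18 − 9714)/(671 − 618) = 1410/53 ≈ 26.60.

w ≈ 26.6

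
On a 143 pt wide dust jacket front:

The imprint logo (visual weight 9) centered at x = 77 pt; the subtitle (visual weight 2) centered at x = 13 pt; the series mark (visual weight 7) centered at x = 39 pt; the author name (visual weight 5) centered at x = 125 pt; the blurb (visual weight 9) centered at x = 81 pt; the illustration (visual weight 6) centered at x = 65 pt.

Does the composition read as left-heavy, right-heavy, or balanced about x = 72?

Weights sum to 9 + 2 + 7 + 5 + 9 + 6 = 38.
x-moment: 9·77 + 2·13 + 7·39 + 5·125 + 9·81 + 6·65 = 2736; centroid 2736/38 ≈ 72.00.
The centroid 72.00 matches the midline at 72, so the layout is balanced.

balanced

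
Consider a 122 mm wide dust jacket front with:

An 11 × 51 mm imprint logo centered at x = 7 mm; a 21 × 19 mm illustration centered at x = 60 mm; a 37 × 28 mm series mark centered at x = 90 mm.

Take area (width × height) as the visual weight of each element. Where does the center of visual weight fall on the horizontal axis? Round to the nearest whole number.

x ≈ 61

Areas → weights: imprint logo 11·51 = 561, illustration 21·19 = 399, series mark 37·28 = 1036; Σw = 1996.
x: (561·7 + 399·60 + 1036·90) / 1996 = 121107 / 1996 ≈ 60.67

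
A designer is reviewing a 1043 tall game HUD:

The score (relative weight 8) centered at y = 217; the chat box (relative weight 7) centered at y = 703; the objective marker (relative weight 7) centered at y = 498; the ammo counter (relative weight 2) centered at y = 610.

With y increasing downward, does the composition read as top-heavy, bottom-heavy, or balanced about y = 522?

Σw = 8 + 7 + 7 + 2 = 24.
Σw·y = 8·217 + 7·703 + 7·498 + 2·610 = 11363, so ȳ = 11363/24 ≈ 473.46.
473.5 vs midline 522 → top-heavy.

top-heavy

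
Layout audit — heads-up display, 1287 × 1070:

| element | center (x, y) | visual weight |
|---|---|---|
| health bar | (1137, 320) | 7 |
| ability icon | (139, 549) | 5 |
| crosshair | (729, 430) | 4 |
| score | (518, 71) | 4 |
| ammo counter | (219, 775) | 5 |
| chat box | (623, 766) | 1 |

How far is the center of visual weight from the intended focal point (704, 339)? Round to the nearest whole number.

Total weight = 7 + 5 + 4 + 4 + 5 + 1 = 26.
x-moment: 7·1137 + 5·139 + 4·729 + 4·518 + 5·219 + 1·623 = 15360; centroid 15360/26 ≈ 590.77.
y-moment: 7·320 + 5·549 + 4·430 + 4·71 + 5·775 + 1·766 = 11630; centroid 11630/26 ≈ 447.31.
Relative to (704, 339): Δ = (-113.23, 108.31); |Δ| = √(-113.23² + 108.31²) ≈ 156.69.

≈ 157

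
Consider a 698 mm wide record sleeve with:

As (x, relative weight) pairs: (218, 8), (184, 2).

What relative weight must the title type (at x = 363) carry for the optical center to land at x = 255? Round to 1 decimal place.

Existing Σw = 10 (8 + 2); existing moment 8·218 + 2·184 = 2112.
Set Σw·x/Σw = 255: (2112 + 363w) = 255·(10 + w).
Rearranging, w·(363 − 255) = 255·10 − 2112 = 438, so w ≈ 438/108 = 4.06.

w ≈ 4.1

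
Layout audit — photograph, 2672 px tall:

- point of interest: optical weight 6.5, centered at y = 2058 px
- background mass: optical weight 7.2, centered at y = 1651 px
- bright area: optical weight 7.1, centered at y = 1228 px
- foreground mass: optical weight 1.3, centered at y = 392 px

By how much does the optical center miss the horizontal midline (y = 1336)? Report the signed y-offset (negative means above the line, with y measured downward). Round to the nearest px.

≈ 225 px

Σw = 6.5 + 7.2 + 7.1 + 1.3 = 22.1.
y-moment: 6.5·2058 + 7.2·1651 + 7.1·1228 + 1.3·392 = 34492.6; centroid 34492.6/22.1 ≈ 1560.75.
Difference: 1560.75 − 1336 ≈ 224.75.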